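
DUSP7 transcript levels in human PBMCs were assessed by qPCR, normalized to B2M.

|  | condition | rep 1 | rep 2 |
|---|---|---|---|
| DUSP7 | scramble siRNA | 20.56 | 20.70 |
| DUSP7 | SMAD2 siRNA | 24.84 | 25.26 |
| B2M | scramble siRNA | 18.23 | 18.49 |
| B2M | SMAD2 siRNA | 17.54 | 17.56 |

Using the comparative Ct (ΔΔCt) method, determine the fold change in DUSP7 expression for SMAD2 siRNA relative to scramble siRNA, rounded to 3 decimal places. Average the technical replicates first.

Mean Ct: DUSP7 scramble siRNA 20.630; DUSP7 SMAD2 siRNA 25.050; B2M scramble siRNA 18.360; B2M SMAD2 siRNA 17.550
ΔCt(scramble siRNA) = 20.630 − 18.360 = 2.270
ΔCt(SMAD2 siRNA) = 25.050 − 17.550 = 7.500
ΔΔCt = 7.500 − 2.270 = 5.230
Fold change = 2^(−5.230) = 0.0266

0.027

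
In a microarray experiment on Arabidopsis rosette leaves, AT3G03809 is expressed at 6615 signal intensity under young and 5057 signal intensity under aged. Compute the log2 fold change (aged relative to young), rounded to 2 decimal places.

Fold change = 5057 / 6615 = 0.7645
log2(0.7645) = -0.387

-0.39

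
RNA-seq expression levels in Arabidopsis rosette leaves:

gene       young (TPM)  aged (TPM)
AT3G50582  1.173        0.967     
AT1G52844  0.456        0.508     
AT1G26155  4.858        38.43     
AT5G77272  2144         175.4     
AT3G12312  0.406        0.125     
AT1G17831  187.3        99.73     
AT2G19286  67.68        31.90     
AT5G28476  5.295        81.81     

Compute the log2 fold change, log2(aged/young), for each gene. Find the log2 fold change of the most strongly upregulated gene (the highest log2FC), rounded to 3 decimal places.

log2(0.967/1.173) = -0.279  (AT3G50582)
log2(0.508/0.456) = 0.156  (AT1G52844)
log2(38.43/4.858) = 2.984  (AT1G26155)
log2(175.4/2144) = -3.612  (AT5G77272)
log2(0.125/0.406) = -1.700  (AT3G12312)
log2(99.73/187.3) = -0.909  (AT1G17831)
log2(31.90/67.68) = -1.085  (AT2G19286)
log2(81.81/5.295) = 3.950  (AT5G28476)
AT5G28476 is most strongly upregulated.

3.950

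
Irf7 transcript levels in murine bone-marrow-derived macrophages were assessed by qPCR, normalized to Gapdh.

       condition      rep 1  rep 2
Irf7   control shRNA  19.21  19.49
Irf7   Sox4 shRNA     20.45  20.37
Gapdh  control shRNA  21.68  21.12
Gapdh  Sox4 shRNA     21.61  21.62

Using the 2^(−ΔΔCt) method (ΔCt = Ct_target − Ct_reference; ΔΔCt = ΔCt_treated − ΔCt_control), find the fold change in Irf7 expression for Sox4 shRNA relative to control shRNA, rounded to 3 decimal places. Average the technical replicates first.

0.557

Mean Ct: Irf7 control shRNA 19.350; Irf7 Sox4 shRNA 20.410; Gapdh control shRNA 21.400; Gapdh Sox4 shRNA 21.615
ΔCt(control shRNA) = 19.350 − 21.400 = -2.050
ΔCt(Sox4 shRNA) = 20.410 − 21.615 = -1.205
ΔΔCt = -1.205 − (-2.050) = 0.845
Fold change = 2^(−0.845) = 0.5567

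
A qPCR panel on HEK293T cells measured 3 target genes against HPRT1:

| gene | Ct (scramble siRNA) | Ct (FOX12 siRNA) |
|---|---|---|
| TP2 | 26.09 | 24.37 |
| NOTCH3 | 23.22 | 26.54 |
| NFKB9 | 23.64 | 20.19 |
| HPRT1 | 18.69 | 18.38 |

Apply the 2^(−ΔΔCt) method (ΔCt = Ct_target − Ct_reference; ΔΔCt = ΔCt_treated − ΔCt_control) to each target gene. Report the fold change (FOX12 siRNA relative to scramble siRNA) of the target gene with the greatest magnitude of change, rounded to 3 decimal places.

0.081

TP2: ΔΔCt = (24.37−18.38) − (26.09−18.69) = 5.99 − 7.40 = -1.41; fold change = 2^1.41 = 2.657
NOTCH3: ΔΔCt = (26.54−18.38) − (23.22−18.69) = 8.16 − 4.53 = 3.63; fold change = 2^-3.63 = 0.081
NFKB9: ΔΔCt = (20.19−18.38) − (23.64−18.69) = 1.81 − 4.95 = -3.14; fold change = 2^3.14 = 8.815
NOTCH3 has the largest |ΔΔCt| = 3.63.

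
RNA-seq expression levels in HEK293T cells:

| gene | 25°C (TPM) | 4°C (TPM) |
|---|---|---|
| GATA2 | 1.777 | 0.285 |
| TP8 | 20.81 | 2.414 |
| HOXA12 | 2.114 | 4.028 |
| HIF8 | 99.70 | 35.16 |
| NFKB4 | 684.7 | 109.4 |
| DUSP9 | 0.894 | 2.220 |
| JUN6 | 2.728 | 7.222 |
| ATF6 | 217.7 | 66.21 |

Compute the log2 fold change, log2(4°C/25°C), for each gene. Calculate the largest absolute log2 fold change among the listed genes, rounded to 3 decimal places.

3.108

log2(0.285/1.777) = -2.640  (GATA2)
log2(2.414/20.81) = -3.108  (TP8)
log2(4.028/2.114) = 0.930  (HOXA12)
log2(35.16/99.70) = -1.504  (HIF8)
log2(109.4/684.7) = -2.646  (NFKB4)
log2(2.220/0.894) = 1.312  (DUSP9)
log2(7.222/2.728) = 1.405  (JUN6)
log2(66.21/217.7) = -1.717  (ATF6)
The largest magnitude belongs to TP8.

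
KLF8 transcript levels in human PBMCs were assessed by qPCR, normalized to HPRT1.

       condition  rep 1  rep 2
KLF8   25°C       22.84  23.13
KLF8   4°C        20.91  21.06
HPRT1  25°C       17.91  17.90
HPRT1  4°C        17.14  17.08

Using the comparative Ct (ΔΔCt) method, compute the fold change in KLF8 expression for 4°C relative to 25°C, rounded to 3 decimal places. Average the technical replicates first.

2.305

Mean Ct: KLF8 25°C 22.985; KLF8 4°C 20.985; HPRT1 25°C 17.905; HPRT1 4°C 17.110
ΔCt(25°C) = 22.985 − 17.905 = 5.080
ΔCt(4°C) = 20.985 − 17.110 = 3.875
ΔΔCt = 3.875 − 5.080 = -1.205
Fold change = 2^(−(-1.205)) = 2^1.205 = 2.3054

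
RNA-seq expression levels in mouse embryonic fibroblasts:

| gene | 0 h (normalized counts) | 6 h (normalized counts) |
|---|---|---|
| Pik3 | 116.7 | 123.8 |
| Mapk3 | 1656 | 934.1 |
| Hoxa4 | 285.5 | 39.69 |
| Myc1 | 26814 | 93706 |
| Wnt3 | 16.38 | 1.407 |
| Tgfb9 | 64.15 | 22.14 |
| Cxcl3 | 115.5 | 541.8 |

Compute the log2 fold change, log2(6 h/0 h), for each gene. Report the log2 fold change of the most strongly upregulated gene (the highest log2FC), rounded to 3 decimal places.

2.230

log2(123.8/116.7) = 0.085  (Pik3)
log2(934.1/1656) = -0.826  (Mapk3)
log2(39.69/285.5) = -2.847  (Hoxa4)
log2(93706/26814) = 1.805  (Myc1)
log2(1.407/16.38) = -3.541  (Wnt3)
log2(22.14/64.15) = -1.535  (Tgfb9)
log2(541.8/115.5) = 2.230  (Cxcl3)
Cxcl3 is most strongly upregulated.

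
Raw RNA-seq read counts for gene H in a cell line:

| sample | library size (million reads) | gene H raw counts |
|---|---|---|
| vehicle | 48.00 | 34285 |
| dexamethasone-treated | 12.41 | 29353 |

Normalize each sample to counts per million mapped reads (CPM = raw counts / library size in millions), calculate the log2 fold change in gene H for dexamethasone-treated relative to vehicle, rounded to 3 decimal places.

1.727

CPM(vehicle) = 34285 / 48.00 = 714.2708
CPM(dexamethasone-treated) = 29353 / 12.41 = 2365.2699
Fold change = 2365.2699 / 714.2708 = 3.31145
log2(3.31145) = 1.7275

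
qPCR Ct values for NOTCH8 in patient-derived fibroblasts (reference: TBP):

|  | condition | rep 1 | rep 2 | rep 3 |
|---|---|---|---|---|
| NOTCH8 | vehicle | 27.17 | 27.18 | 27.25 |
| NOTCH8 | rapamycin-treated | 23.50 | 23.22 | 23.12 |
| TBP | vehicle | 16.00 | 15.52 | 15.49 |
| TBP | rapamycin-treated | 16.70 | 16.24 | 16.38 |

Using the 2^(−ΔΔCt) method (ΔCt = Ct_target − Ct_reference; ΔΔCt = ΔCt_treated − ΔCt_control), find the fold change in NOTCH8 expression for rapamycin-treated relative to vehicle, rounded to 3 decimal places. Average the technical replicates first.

25.813

Mean Ct: NOTCH8 vehicle 27.200; NOTCH8 rapamycin-treated 23.280; TBP vehicle 15.670; TBP rapamycin-treated 16.440
ΔCt(vehicle) = 27.200 − 15.670 = 11.530
ΔCt(rapamycin-treated) = 23.280 − 16.440 = 6.840
ΔΔCt = 6.840 − 11.530 = -4.690
Fold change = 2^(−(-4.690)) = 2^4.690 = 25.8125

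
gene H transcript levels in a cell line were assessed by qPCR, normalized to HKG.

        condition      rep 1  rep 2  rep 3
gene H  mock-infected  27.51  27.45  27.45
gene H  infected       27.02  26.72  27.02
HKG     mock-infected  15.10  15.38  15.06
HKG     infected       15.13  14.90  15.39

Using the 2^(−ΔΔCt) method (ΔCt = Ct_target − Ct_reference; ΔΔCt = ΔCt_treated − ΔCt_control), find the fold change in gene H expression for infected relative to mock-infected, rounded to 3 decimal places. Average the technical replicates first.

Mean Ct: gene H mock-infected 27.470; gene H infected 26.920; HKG mock-infected 15.180; HKG infected 15.140
ΔCt(mock-infected) = 27.470 − 15.180 = 12.290
ΔCt(infected) = 26.920 − 15.140 = 11.780
ΔΔCt = 11.780 − 12.290 = -0.510
Fold change = 2^(−(-0.510)) = 2^0.510 = 1.4241

1.424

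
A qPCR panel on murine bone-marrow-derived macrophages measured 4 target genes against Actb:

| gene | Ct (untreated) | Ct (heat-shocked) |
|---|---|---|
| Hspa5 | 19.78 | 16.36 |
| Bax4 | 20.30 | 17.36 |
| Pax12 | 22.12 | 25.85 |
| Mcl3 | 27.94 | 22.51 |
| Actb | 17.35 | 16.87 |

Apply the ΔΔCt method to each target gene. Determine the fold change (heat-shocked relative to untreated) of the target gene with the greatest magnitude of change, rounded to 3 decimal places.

30.910

Hspa5: ΔΔCt = (16.36−16.87) − (19.78−17.35) = -0.51 − 2.43 = -2.94; fold change = 2^2.94 = 7.674
Bax4: ΔΔCt = (17.36−16.87) − (20.30−17.35) = 0.49 − 2.95 = -2.46; fold change = 2^2.46 = 5.502
Pax12: ΔΔCt = (25.85−16.87) − (22.12−17.35) = 8.98 − 4.77 = 4.21; fold change = 2^-4.21 = 0.054
Mcl3: ΔΔCt = (22.51−16.87) − (27.94−17.35) = 5.64 − 10.59 = -4.95; fold change = 2^4.95 = 30.910
Mcl3 has the largest |ΔΔCt| = 4.95.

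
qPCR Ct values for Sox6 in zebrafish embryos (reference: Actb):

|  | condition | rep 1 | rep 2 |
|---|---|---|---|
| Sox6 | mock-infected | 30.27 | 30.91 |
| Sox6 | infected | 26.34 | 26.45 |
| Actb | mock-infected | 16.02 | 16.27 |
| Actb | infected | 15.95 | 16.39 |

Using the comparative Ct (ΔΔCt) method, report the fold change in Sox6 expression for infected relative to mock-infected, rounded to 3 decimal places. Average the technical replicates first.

18.636

Mean Ct: Sox6 mock-infected 30.590; Sox6 infected 26.395; Actb mock-infected 16.145; Actb infected 16.170
ΔCt(mock-infected) = 30.590 − 16.145 = 14.445
ΔCt(infected) = 26.395 − 16.170 = 10.225
ΔΔCt = 10.225 − 14.445 = -4.220
Fold change = 2^(−(-4.220)) = 2^4.220 = 18.6357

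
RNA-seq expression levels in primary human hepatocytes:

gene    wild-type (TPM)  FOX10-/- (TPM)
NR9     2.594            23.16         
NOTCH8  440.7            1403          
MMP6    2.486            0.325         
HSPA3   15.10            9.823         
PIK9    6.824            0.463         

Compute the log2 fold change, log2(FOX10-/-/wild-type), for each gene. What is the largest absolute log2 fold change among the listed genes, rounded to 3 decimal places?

3.882

log2(23.16/2.594) = 3.158  (NR9)
log2(1403/440.7) = 1.671  (NOTCH8)
log2(0.325/2.486) = -2.935  (MMP6)
log2(9.823/15.10) = -0.620  (HSPA3)
log2(0.463/6.824) = -3.882  (PIK9)
The largest magnitude belongs to PIK9.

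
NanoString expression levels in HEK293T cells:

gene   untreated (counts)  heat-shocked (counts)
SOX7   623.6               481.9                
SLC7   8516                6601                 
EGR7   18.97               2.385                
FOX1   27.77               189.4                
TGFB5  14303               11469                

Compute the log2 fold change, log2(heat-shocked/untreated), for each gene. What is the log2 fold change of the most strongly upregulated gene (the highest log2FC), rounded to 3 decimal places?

log2(481.9/623.6) = -0.372  (SOX7)
log2(6601/8516) = -0.367  (SLC7)
log2(2.385/18.97) = -2.992  (EGR7)
log2(189.4/27.77) = 2.770  (FOX1)
log2(11469/14303) = -0.319  (TGFB5)
FOX1 is most strongly upregulated.

2.770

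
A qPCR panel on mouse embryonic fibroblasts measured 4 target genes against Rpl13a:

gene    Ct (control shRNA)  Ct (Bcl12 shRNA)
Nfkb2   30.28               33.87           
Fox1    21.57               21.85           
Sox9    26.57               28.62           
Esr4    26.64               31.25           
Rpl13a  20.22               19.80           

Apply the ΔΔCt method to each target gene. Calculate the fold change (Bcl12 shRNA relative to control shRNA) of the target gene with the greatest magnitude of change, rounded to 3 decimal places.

Nfkb2: ΔΔCt = (33.87−19.80) − (30.28−20.22) = 14.07 − 10.06 = 4.01; fold change = 2^-4.01 = 0.062
Fox1: ΔΔCt = (21.85−19.80) − (21.57−20.22) = 2.05 − 1.35 = 0.70; fold change = 2^-0.70 = 0.616
Sox9: ΔΔCt = (28.62−19.80) − (26.57−20.22) = 8.82 − 6.35 = 2.47; fold change = 2^-2.47 = 0.180
Esr4: ΔΔCt = (31.25−19.80) − (26.64−20.22) = 11.45 − 6.42 = 5.03; fold change = 2^-5.03 = 0.031
Esr4 has the largest |ΔΔCt| = 5.03.

0.031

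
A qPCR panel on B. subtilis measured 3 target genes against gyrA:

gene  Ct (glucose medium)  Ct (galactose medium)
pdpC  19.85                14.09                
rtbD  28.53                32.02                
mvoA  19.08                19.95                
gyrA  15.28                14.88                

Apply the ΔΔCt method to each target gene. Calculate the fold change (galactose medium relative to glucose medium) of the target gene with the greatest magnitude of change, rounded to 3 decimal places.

pdpC: ΔΔCt = (14.09−14.88) − (19.85−15.28) = -0.79 − 4.57 = -5.36; fold change = 2^5.36 = 41.070
rtbD: ΔΔCt = (32.02−14.88) − (28.53−15.28) = 17.14 − 13.25 = 3.89; fold change = 2^-3.89 = 0.067
mvoA: ΔΔCt = (19.95−14.88) − (19.08−15.28) = 5.07 − 3.80 = 1.27; fold change = 2^-1.27 = 0.415
pdpC has the largest |ΔΔCt| = 5.36.

41.070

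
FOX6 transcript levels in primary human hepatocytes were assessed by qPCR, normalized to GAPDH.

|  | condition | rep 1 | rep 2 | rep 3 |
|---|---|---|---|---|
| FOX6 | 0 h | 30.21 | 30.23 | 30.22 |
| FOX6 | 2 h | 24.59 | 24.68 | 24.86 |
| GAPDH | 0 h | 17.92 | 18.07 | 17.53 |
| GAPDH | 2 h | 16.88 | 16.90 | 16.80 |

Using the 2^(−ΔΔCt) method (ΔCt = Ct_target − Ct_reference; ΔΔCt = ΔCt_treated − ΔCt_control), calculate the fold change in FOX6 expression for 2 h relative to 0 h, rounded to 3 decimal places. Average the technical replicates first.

23.103

Mean Ct: FOX6 0 h 30.220; FOX6 2 h 24.710; GAPDH 0 h 17.840; GAPDH 2 h 16.860
ΔCt(0 h) = 30.220 − 17.840 = 12.380
ΔCt(2 h) = 24.710 − 16.860 = 7.850
ΔΔCt = 7.850 − 12.380 = -4.530
Fold change = 2^(−(-4.530)) = 2^4.530 = 23.1029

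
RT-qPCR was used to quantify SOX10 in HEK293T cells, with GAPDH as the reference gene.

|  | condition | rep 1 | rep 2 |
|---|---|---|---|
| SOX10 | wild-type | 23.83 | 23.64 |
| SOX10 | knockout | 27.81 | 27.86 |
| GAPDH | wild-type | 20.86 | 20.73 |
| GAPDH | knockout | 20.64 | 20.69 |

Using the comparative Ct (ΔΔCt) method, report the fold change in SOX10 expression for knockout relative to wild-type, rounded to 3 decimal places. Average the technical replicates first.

0.053

Mean Ct: SOX10 wild-type 23.735; SOX10 knockout 27.835; GAPDH wild-type 20.795; GAPDH knockout 20.665
ΔCt(wild-type) = 23.735 − 20.795 = 2.940
ΔCt(knockout) = 27.835 − 20.665 = 7.170
ΔΔCt = 7.170 − 2.940 = 4.230
Fold change = 2^(−4.230) = 0.0533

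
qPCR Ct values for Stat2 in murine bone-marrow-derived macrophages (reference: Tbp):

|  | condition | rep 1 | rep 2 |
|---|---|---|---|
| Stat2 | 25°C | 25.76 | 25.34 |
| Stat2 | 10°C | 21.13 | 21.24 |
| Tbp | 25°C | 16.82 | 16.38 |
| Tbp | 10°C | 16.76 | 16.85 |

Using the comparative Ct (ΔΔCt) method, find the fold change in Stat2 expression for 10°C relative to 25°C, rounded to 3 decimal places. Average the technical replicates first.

Mean Ct: Stat2 25°C 25.550; Stat2 10°C 21.185; Tbp 25°C 16.600; Tbp 10°C 16.805
ΔCt(25°C) = 25.550 − 16.600 = 8.950
ΔCt(10°C) = 21.185 − 16.805 = 4.380
ΔΔCt = 4.380 − 8.950 = -4.570
Fold change = 2^(−(-4.570)) = 2^4.570 = 23.7524

23.752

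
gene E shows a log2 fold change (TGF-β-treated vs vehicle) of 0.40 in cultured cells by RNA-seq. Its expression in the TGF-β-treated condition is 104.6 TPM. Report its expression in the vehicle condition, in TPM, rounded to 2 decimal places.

79.27

Fold change = 2^(0.40) = 1.3195
vehicle expression = 104.6 / 1.3195 = 79.27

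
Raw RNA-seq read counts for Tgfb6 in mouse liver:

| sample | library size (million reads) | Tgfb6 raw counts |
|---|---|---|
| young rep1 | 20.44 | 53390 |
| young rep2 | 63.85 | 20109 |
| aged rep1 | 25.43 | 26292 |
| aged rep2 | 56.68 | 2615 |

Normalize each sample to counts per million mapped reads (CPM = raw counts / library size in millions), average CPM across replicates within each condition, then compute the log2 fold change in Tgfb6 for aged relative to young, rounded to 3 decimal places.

-1.438

CPM(young rep1) = 53390 / 20.44 = 2612.0352
CPM(young rep2) = 20109 / 63.85 = 314.9413
CPM(aged rep1) = 26292 / 25.43 = 1033.8970
CPM(aged rep2) = 2615 / 56.68 = 46.1362
mean CPM(young) = 1463.4882; mean CPM(aged) = 540.0166
Fold change = 540.0166 / 1463.4882 = 0.36899
log2(0.36899) = -1.4383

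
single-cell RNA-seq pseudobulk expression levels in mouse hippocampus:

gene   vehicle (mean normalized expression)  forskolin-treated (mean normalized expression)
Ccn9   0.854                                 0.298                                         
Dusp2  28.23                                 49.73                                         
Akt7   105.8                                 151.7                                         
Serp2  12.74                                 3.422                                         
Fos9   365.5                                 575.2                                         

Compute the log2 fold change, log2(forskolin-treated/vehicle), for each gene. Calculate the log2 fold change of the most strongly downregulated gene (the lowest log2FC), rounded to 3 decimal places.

log2(0.298/0.854) = -1.519  (Ccn9)
log2(49.73/28.23) = 0.817  (Dusp2)
log2(151.7/105.8) = 0.520  (Akt7)
log2(3.422/12.74) = -1.896  (Serp2)
log2(575.2/365.5) = 0.654  (Fos9)
Serp2 is most strongly downregulated.

-1.896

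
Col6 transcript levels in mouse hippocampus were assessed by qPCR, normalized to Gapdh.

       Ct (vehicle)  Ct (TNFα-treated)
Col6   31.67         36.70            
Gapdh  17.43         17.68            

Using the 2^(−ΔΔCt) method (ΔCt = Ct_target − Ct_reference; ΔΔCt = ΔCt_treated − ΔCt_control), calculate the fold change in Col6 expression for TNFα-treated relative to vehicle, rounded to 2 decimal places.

0.04

ΔCt(vehicle) = 31.670 − 17.430 = 14.240
ΔCt(TNFα-treated) = 36.700 − 17.680 = 19.020
ΔΔCt = 19.020 − 14.240 = 4.780
Fold change = 2^(−4.780) = 0.036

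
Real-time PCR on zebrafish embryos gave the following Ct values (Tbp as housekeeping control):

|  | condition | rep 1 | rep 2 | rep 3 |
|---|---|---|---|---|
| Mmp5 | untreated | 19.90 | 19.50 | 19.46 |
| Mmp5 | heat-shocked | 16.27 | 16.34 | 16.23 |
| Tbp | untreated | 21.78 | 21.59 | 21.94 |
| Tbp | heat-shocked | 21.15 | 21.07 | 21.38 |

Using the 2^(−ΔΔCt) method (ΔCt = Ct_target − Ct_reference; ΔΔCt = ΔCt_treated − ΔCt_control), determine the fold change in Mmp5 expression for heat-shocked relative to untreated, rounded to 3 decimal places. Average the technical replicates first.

Mean Ct: Mmp5 untreated 19.620; Mmp5 heat-shocked 16.280; Tbp untreated 21.770; Tbp heat-shocked 21.200
ΔCt(untreated) = 19.620 − 21.770 = -2.150
ΔCt(heat-shocked) = 16.280 − 21.200 = -4.920
ΔΔCt = -4.920 − (-2.150) = -2.770
Fold change = 2^(−(-2.770)) = 2^2.770 = 6.8211

6.821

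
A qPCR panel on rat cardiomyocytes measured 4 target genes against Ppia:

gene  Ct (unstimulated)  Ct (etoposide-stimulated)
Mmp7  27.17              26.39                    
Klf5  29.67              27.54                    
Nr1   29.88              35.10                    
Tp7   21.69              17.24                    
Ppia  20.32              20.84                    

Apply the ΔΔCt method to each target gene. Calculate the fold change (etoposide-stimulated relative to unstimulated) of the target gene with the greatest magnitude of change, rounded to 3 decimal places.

31.341

Mmp7: ΔΔCt = (26.39−20.84) − (27.17−20.32) = 5.55 − 6.85 = -1.30; fold change = 2^1.30 = 2.462
Klf5: ΔΔCt = (27.54−20.84) − (29.67−20.32) = 6.70 − 9.35 = -2.65; fold change = 2^2.65 = 6.277
Nr1: ΔΔCt = (35.10−20.84) − (29.88−20.32) = 14.26 − 9.56 = 4.70; fold change = 2^-4.70 = 0.038
Tp7: ΔΔCt = (17.24−20.84) − (21.69−20.32) = -3.60 − 1.37 = -4.97; fold change = 2^4.97 = 31.341
Tp7 has the largest |ΔΔCt| = 4.97.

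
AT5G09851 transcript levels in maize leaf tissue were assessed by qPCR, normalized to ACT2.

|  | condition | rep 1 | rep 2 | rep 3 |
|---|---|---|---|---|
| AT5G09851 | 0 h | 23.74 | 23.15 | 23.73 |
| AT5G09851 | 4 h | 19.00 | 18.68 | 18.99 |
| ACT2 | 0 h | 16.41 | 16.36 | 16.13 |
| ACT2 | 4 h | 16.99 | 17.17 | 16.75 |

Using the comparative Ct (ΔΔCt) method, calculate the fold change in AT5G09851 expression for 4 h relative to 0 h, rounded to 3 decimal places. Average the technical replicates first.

Mean Ct: AT5G09851 0 h 23.540; AT5G09851 4 h 18.890; ACT2 0 h 16.300; ACT2 4 h 16.970
ΔCt(0 h) = 23.540 − 16.300 = 7.240
ΔCt(4 h) = 18.890 − 16.970 = 1.920
ΔΔCt = 1.920 − 7.240 = -5.320
Fold change = 2^(−(-5.320)) = 2^5.320 = 39.9466

39.947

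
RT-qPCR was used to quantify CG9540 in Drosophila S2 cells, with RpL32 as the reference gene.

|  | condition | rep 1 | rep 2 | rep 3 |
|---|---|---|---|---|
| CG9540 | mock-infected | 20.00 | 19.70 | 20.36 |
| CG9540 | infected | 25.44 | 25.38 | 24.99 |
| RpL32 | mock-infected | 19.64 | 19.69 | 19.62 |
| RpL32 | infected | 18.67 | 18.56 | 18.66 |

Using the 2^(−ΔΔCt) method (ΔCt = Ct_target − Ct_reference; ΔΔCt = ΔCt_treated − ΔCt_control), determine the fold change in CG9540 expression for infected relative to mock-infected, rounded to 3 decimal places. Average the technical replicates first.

Mean Ct: CG9540 mock-infected 20.020; CG9540 infected 25.270; RpL32 mock-infected 19.650; RpL32 infected 18.630
ΔCt(mock-infected) = 20.020 − 19.650 = 0.370
ΔCt(infected) = 25.270 − 18.630 = 6.640
ΔΔCt = 6.640 − 0.370 = 6.270
Fold change = 2^(−6.270) = 0.0130

0.013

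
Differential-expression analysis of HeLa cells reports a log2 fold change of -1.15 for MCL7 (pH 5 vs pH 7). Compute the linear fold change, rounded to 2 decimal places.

0.45

Fold change = 2^(-1.15) = 0.451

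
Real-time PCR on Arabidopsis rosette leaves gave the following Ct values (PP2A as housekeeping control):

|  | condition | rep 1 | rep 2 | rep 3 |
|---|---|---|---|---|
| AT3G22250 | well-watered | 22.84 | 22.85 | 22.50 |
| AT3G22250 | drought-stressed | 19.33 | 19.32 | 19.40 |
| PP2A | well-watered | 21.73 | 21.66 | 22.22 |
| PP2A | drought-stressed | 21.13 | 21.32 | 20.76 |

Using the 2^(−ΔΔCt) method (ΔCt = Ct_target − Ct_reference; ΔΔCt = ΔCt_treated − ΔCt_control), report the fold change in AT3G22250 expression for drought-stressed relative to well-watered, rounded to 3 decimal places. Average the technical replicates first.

Mean Ct: AT3G22250 well-watered 22.730; AT3G22250 drought-stressed 19.350; PP2A well-watered 21.870; PP2A drought-stressed 21.070
ΔCt(well-watered) = 22.730 − 21.870 = 0.860
ΔCt(drought-stressed) = 19.350 − 21.070 = -1.720
ΔΔCt = -1.720 − 0.860 = -2.580
Fold change = 2^(−(-2.580)) = 2^2.580 = 5.9794

5.979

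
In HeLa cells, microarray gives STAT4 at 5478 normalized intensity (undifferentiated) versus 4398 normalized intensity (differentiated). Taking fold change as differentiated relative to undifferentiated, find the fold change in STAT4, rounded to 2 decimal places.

Fold change = 4398 / 5478 = 0.803
STAT4 is downregulated.

0.80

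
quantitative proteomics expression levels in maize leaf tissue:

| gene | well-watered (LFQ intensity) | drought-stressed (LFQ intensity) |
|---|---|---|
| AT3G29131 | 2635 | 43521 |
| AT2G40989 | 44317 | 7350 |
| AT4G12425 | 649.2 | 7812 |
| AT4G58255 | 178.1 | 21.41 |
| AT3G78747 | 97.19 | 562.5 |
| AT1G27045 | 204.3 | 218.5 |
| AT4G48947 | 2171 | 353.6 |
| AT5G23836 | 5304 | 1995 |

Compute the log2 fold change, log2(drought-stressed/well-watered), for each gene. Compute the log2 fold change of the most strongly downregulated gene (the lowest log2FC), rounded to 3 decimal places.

log2(43521/2635) = 4.046  (AT3G29131)
log2(7350/44317) = -2.592  (AT2G40989)
log2(7812/649.2) = 3.589  (AT4G12425)
log2(21.41/178.1) = -3.056  (AT4G58255)
log2(562.5/97.19) = 2.533  (AT3G78747)
log2(218.5/204.3) = 0.097  (AT1G27045)
log2(353.6/2171) = -2.618  (AT4G48947)
log2(1995/5304) = -1.411  (AT5G23836)
AT4G58255 is most strongly downregulated.

-3.056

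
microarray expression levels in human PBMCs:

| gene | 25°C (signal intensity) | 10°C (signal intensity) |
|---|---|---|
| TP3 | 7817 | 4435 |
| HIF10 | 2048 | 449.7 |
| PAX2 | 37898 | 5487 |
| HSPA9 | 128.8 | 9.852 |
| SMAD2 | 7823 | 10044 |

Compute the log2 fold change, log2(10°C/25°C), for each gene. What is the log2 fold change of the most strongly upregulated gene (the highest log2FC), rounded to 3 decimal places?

log2(4435/7817) = -0.818  (TP3)
log2(449.7/2048) = -2.187  (HIF10)
log2(5487/37898) = -2.788  (PAX2)
log2(9.852/128.8) = -3.709  (HSPA9)
log2(10044/7823) = 0.361  (SMAD2)
SMAD2 is most strongly upregulated.

0.361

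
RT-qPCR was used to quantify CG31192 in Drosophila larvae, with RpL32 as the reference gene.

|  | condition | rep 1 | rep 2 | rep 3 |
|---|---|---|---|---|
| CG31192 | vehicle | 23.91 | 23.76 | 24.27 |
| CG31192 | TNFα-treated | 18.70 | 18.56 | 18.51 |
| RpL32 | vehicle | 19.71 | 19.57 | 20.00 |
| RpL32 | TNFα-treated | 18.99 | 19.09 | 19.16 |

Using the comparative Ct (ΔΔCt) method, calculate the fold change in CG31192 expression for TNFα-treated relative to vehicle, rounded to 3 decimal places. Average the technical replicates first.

26.173

Mean Ct: CG31192 vehicle 23.980; CG31192 TNFα-treated 18.590; RpL32 vehicle 19.760; RpL32 TNFα-treated 19.080
ΔCt(vehicle) = 23.980 − 19.760 = 4.220
ΔCt(TNFα-treated) = 18.590 − 19.080 = -0.490
ΔΔCt = -0.490 − 4.220 = -4.710
Fold change = 2^(−(-4.710)) = 2^4.710 = 26.1729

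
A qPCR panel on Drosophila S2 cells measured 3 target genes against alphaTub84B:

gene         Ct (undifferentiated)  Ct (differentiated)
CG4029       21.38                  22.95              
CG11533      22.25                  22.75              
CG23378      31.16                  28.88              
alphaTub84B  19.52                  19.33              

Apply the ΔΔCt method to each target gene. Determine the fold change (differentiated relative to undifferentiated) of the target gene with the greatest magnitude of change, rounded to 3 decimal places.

CG4029: ΔΔCt = (22.95−19.33) − (21.38−19.52) = 3.62 − 1.86 = 1.76; fold change = 2^-1.76 = 0.295
CG11533: ΔΔCt = (22.75−19.33) − (22.25−19.52) = 3.42 − 2.73 = 0.69; fold change = 2^-0.69 = 0.620
CG23378: ΔΔCt = (28.88−19.33) − (31.16−19.52) = 9.55 − 11.64 = -2.09; fold change = 2^2.09 = 4.257
CG23378 has the largest |ΔΔCt| = 2.09.

4.257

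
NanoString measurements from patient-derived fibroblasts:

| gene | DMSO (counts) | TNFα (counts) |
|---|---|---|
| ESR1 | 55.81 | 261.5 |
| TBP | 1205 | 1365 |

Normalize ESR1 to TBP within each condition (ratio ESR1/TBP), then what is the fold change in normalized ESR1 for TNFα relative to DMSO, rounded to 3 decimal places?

4.136

ESR1/TBP (DMSO) = 55.81 / 1205 = 0.046315
ESR1/TBP (TNFα) = 261.5 / 1365 = 0.19158
Fold change = 0.19158 / 0.046315 = 4.1363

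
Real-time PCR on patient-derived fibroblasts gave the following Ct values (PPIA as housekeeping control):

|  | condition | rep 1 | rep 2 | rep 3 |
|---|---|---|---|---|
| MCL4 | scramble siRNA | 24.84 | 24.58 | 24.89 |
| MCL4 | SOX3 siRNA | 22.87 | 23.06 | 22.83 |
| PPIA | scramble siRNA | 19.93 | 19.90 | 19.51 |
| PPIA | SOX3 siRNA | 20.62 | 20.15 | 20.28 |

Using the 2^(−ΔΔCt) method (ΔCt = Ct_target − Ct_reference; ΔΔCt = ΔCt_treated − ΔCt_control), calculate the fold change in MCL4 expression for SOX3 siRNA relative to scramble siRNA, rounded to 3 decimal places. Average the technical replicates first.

5.352

Mean Ct: MCL4 scramble siRNA 24.770; MCL4 SOX3 siRNA 22.920; PPIA scramble siRNA 19.780; PPIA SOX3 siRNA 20.350
ΔCt(scramble siRNA) = 24.770 − 19.780 = 4.990
ΔCt(SOX3 siRNA) = 22.920 − 20.350 = 2.570
ΔΔCt = 2.570 − 4.990 = -2.420
Fold change = 2^(−(-2.420)) = 2^2.420 = 5.3517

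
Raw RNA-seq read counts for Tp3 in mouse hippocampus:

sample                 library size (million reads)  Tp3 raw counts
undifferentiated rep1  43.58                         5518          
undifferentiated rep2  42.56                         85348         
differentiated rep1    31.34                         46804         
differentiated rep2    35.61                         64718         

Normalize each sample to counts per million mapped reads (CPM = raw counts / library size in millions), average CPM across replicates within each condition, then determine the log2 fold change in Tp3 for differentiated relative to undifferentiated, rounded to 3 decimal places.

CPM(undifferentiated rep1) = 5518 / 43.58 = 126.6177
CPM(undifferentiated rep2) = 85348 / 42.56 = 2005.3571
CPM(differentiated rep1) = 46804 / 31.34 = 1493.4269
CPM(differentiated rep2) = 64718 / 35.61 = 1817.4108
mean CPM(undifferentiated) = 1065.9874; mean CPM(differentiated) = 1655.4189
Fold change = 1655.4189 / 1065.9874 = 1.55294
log2(1.55294) = 0.6350

0.635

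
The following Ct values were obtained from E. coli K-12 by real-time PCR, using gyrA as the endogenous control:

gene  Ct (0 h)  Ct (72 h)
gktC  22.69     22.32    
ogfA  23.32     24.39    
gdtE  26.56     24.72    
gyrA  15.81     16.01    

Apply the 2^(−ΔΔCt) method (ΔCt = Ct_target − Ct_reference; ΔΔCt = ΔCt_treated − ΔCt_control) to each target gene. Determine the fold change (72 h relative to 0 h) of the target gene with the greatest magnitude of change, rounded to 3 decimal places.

gktC: ΔΔCt = (22.32−16.01) − (22.69−15.81) = 6.31 − 6.88 = -0.57; fold change = 2^0.57 = 1.485
ogfA: ΔΔCt = (24.39−16.01) − (23.32−15.81) = 8.38 − 7.51 = 0.87; fold change = 2^-0.87 = 0.547
gdtE: ΔΔCt = (24.72−16.01) − (26.56−15.81) = 8.71 − 10.75 = -2.04; fold change = 2^2.04 = 4.112
gdtE has the largest |ΔΔCt| = 2.04.

4.112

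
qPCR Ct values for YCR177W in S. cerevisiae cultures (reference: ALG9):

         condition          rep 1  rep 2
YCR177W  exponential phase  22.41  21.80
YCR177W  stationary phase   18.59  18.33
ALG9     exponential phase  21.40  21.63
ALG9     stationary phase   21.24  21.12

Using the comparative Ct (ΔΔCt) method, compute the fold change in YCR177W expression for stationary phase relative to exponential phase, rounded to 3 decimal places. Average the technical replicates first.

Mean Ct: YCR177W exponential phase 22.105; YCR177W stationary phase 18.460; ALG9 exponential phase 21.515; ALG9 stationary phase 21.180
ΔCt(exponential phase) = 22.105 − 21.515 = 0.590
ΔCt(stationary phase) = 18.460 − 21.180 = -2.720
ΔΔCt = -2.720 − 0.590 = -3.310
Fold change = 2^(−(-3.310)) = 2^3.310 = 9.9177

9.918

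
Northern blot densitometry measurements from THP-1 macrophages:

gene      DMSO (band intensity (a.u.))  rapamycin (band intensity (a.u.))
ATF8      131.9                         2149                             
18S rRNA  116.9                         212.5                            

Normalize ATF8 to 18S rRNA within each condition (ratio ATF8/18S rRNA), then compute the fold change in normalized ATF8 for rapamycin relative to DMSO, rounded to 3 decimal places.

ATF8/18S rRNA (DMSO) = 131.9 / 116.9 = 1.1283
ATF8/18S rRNA (rapamycin) = 2149 / 212.5 = 10.113
Fold change = 10.113 / 1.1283 = 8.9629

8.963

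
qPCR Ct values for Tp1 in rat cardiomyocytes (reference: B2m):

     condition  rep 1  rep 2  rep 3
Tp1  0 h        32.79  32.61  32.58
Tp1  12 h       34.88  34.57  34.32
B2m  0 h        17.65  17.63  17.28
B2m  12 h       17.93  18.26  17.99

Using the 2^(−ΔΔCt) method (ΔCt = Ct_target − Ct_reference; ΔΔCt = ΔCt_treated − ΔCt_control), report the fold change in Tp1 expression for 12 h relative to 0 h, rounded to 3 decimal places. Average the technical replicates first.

0.382

Mean Ct: Tp1 0 h 32.660; Tp1 12 h 34.590; B2m 0 h 17.520; B2m 12 h 18.060
ΔCt(0 h) = 32.660 − 17.520 = 15.140
ΔCt(12 h) = 34.590 − 18.060 = 16.530
ΔΔCt = 16.530 − 15.140 = 1.390
Fold change = 2^(−1.390) = 0.3816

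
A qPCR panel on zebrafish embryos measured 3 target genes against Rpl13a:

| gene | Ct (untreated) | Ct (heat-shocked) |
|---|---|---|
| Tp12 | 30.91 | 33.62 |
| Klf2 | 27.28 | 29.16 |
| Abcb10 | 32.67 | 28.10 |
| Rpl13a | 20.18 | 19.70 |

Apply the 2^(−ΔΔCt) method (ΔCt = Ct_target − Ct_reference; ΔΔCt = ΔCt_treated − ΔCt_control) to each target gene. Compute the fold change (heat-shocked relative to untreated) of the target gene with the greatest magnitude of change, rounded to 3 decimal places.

17.030

Tp12: ΔΔCt = (33.62−19.70) − (30.91−20.18) = 13.92 − 10.73 = 3.19; fold change = 2^-3.19 = 0.110
Klf2: ΔΔCt = (29.16−19.70) − (27.28−20.18) = 9.46 − 7.10 = 2.36; fold change = 2^-2.36 = 0.195
Abcb10: ΔΔCt = (28.10−19.70) − (32.67−20.18) = 8.40 − 12.49 = -4.09; fold change = 2^4.09 = 17.030
Abcb10 has the largest |ΔΔCt| = 4.09.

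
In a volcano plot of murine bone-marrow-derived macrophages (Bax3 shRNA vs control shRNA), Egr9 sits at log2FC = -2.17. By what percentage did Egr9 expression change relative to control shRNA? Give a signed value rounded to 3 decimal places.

Fold change = 2^(-2.17) = 0.2222
Percent change = (FC − 1) × 100% = (0.2222 − 1) × 100 = -77.779%

-77.779%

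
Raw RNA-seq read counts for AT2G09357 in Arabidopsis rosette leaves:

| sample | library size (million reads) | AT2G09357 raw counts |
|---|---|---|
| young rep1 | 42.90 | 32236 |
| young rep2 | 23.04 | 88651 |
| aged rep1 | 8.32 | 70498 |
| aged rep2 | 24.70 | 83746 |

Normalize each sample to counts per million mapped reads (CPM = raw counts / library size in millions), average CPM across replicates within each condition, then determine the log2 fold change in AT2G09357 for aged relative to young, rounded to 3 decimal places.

1.367

CPM(young rep1) = 32236 / 42.90 = 751.4219
CPM(young rep2) = 88651 / 23.04 = 3847.6997
CPM(aged rep1) = 70498 / 8.32 = 8473.3173
CPM(aged rep2) = 83746 / 24.70 = 3390.5263
mean CPM(young) = 2299.5608; mean CPM(aged) = 5931.9218
Fold change = 5931.9218 / 2299.5608 = 2.57959
log2(2.57959) = 1.3671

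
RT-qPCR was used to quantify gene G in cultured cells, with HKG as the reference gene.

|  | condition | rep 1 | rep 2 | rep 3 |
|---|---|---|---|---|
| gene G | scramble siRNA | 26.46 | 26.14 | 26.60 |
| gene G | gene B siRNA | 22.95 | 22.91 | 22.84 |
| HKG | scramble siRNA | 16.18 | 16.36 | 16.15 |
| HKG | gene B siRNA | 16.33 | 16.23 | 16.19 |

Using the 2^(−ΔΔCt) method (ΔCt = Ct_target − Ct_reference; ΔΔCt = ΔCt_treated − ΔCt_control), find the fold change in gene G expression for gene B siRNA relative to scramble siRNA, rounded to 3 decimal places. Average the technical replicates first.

Mean Ct: gene G scramble siRNA 26.400; gene G gene B siRNA 22.900; HKG scramble siRNA 16.230; HKG gene B siRNA 16.250
ΔCt(scramble siRNA) = 26.400 − 16.230 = 10.170
ΔCt(gene B siRNA) = 22.900 − 16.250 = 6.650
ΔΔCt = 6.650 − 10.170 = -3.520
Fold change = 2^(−(-3.520)) = 2^3.520 = 11.4716

11.472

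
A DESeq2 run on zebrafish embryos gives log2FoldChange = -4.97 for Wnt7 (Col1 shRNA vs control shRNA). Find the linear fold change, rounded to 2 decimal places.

Fold change = 2^(-4.97) = 0.032
That is, Wnt7 drops to 3.2% of the control shRNA level.

0.03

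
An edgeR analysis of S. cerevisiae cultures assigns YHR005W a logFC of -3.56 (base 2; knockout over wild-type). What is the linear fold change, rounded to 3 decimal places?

Fold change = 2^(-3.56) = 0.0848

0.085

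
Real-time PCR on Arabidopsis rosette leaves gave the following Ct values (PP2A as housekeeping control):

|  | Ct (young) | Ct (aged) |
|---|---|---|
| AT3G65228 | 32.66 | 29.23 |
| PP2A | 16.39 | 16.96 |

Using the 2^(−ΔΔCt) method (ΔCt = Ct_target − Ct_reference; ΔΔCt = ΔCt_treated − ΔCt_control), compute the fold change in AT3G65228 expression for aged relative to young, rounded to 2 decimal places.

16.00

ΔCt(young) = 32.660 − 16.390 = 16.270
ΔCt(aged) = 29.230 − 16.960 = 12.270
ΔΔCt = 12.270 − 16.270 = -4.000
Fold change = 2^(−(-4.000)) = 2^4.000 = 16.000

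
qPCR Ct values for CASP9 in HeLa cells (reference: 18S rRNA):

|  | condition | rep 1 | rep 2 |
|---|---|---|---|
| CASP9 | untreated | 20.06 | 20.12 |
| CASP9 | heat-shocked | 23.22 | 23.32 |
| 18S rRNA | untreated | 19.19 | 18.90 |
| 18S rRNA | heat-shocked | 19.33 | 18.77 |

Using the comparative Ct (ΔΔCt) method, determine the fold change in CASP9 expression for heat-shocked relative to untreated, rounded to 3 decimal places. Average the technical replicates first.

0.111

Mean Ct: CASP9 untreated 20.090; CASP9 heat-shocked 23.270; 18S rRNA untreated 19.045; 18S rRNA heat-shocked 19.050
ΔCt(untreated) = 20.090 − 19.045 = 1.045
ΔCt(heat-shocked) = 23.270 − 19.050 = 4.220
ΔΔCt = 4.220 − 1.045 = 3.175
Fold change = 2^(−3.175) = 0.1107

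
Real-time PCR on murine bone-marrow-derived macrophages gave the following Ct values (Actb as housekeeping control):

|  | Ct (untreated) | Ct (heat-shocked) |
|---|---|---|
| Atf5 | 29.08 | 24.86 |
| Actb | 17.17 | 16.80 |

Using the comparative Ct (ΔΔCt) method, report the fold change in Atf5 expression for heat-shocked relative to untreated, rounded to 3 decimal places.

ΔCt(untreated) = 29.080 − 17.170 = 11.910
ΔCt(heat-shocked) = 24.860 − 16.800 = 8.060
ΔΔCt = 8.060 − 11.910 = -3.850
Fold change = 2^(−(-3.850)) = 2^3.850 = 14.4200

14.420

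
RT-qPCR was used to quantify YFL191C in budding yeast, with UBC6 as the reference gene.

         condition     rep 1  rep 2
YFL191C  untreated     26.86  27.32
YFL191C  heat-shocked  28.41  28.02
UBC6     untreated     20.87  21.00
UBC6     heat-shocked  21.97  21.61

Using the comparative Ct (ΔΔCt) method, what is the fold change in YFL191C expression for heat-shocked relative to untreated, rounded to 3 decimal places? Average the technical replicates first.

Mean Ct: YFL191C untreated 27.090; YFL191C heat-shocked 28.215; UBC6 untreated 20.935; UBC6 heat-shocked 21.790
ΔCt(untreated) = 27.090 − 20.935 = 6.155
ΔCt(heat-shocked) = 28.215 − 21.790 = 6.425
ΔΔCt = 6.425 − 6.155 = 0.270
Fold change = 2^(−0.270) = 0.8293

0.829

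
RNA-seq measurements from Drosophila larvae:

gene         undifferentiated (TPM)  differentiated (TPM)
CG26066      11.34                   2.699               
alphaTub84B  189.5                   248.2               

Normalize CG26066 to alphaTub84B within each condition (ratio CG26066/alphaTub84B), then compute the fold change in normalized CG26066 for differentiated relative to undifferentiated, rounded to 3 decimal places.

0.182

CG26066/alphaTub84B (undifferentiated) = 11.34 / 189.5 = 0.059842
CG26066/alphaTub84B (differentiated) = 2.699 / 248.2 = 0.010874
Fold change = 0.010874 / 0.059842 = 0.1817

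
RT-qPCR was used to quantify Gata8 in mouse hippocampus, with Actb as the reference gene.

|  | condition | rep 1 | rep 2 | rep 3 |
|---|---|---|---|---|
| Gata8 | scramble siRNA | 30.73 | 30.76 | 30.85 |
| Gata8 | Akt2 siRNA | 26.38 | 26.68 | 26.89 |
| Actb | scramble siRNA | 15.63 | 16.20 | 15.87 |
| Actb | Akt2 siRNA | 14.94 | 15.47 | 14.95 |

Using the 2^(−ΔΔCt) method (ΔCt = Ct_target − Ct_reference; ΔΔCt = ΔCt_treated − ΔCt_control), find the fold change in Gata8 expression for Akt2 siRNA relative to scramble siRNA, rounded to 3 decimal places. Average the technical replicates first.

10.196

Mean Ct: Gata8 scramble siRNA 30.780; Gata8 Akt2 siRNA 26.650; Actb scramble siRNA 15.900; Actb Akt2 siRNA 15.120
ΔCt(scramble siRNA) = 30.780 − 15.900 = 14.880
ΔCt(Akt2 siRNA) = 26.650 − 15.120 = 11.530
ΔΔCt = 11.530 − 14.880 = -3.350
Fold change = 2^(−(-3.350)) = 2^3.350 = 10.1965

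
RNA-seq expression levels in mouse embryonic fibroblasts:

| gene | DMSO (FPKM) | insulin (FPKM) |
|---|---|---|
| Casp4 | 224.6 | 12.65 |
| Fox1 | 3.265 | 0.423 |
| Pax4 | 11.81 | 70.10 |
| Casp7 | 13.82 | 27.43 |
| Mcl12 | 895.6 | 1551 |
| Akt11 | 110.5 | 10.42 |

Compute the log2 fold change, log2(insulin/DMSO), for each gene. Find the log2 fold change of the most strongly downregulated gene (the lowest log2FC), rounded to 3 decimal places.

log2(12.65/224.6) = -4.150  (Casp4)
log2(0.423/3.265) = -2.948  (Fox1)
log2(70.10/11.81) = 2.569  (Pax4)
log2(27.43/13.82) = 0.989  (Casp7)
log2(1551/895.6) = 0.792  (Mcl12)
log2(10.42/110.5) = -3.407  (Akt11)
Casp4 is most strongly downregulated.

-4.150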